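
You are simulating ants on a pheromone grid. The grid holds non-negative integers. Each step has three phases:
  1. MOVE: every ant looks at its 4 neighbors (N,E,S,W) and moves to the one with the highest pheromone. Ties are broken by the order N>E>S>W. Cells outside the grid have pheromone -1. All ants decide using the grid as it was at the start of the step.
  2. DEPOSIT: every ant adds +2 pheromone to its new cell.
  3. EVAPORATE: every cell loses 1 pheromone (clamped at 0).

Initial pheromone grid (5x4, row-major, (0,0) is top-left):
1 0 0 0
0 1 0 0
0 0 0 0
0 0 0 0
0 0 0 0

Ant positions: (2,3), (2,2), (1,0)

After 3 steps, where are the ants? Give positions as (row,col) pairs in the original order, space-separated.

Step 1: ant0:(2,3)->N->(1,3) | ant1:(2,2)->N->(1,2) | ant2:(1,0)->N->(0,0)
  grid max=2 at (0,0)
Step 2: ant0:(1,3)->W->(1,2) | ant1:(1,2)->E->(1,3) | ant2:(0,0)->E->(0,1)
  grid max=2 at (1,2)
Step 3: ant0:(1,2)->E->(1,3) | ant1:(1,3)->W->(1,2) | ant2:(0,1)->W->(0,0)
  grid max=3 at (1,2)

(1,3) (1,2) (0,0)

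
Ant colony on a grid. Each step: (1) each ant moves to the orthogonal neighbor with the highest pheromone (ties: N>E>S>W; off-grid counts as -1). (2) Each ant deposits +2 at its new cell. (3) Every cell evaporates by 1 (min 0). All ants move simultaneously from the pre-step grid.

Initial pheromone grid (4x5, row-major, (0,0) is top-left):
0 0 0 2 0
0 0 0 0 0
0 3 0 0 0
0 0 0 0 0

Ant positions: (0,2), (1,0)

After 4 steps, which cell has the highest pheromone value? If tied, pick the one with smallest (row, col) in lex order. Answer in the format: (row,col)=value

Answer: (0,3)=4

Derivation:
Step 1: ant0:(0,2)->E->(0,3) | ant1:(1,0)->N->(0,0)
  grid max=3 at (0,3)
Step 2: ant0:(0,3)->E->(0,4) | ant1:(0,0)->E->(0,1)
  grid max=2 at (0,3)
Step 3: ant0:(0,4)->W->(0,3) | ant1:(0,1)->E->(0,2)
  grid max=3 at (0,3)
Step 4: ant0:(0,3)->W->(0,2) | ant1:(0,2)->E->(0,3)
  grid max=4 at (0,3)
Final grid:
  0 0 2 4 0
  0 0 0 0 0
  0 0 0 0 0
  0 0 0 0 0
Max pheromone 4 at (0,3)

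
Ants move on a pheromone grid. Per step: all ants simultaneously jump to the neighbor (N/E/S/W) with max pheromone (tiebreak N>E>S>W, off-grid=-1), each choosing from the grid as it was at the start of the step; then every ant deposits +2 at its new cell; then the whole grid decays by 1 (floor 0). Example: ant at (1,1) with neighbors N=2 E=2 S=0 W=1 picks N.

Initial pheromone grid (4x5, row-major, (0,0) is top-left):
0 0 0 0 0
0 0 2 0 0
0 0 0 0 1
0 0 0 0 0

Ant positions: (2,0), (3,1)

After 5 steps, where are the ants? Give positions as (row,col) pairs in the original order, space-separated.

Step 1: ant0:(2,0)->N->(1,0) | ant1:(3,1)->N->(2,1)
  grid max=1 at (1,0)
Step 2: ant0:(1,0)->N->(0,0) | ant1:(2,1)->N->(1,1)
  grid max=1 at (0,0)
Step 3: ant0:(0,0)->E->(0,1) | ant1:(1,1)->N->(0,1)
  grid max=3 at (0,1)
Step 4: ant0:(0,1)->E->(0,2) | ant1:(0,1)->E->(0,2)
  grid max=3 at (0,2)
Step 5: ant0:(0,2)->W->(0,1) | ant1:(0,2)->W->(0,1)
  grid max=5 at (0,1)

(0,1) (0,1)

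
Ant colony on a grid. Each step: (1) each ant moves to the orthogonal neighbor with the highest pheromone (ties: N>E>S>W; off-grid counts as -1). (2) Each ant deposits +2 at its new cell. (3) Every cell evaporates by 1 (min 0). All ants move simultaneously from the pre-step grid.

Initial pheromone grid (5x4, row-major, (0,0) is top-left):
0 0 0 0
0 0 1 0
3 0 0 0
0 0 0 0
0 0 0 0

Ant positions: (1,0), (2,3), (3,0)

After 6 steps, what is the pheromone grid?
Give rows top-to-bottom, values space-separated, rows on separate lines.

After step 1: ants at (2,0),(1,3),(2,0)
  0 0 0 0
  0 0 0 1
  6 0 0 0
  0 0 0 0
  0 0 0 0
After step 2: ants at (1,0),(0,3),(1,0)
  0 0 0 1
  3 0 0 0
  5 0 0 0
  0 0 0 0
  0 0 0 0
After step 3: ants at (2,0),(1,3),(2,0)
  0 0 0 0
  2 0 0 1
  8 0 0 0
  0 0 0 0
  0 0 0 0
After step 4: ants at (1,0),(0,3),(1,0)
  0 0 0 1
  5 0 0 0
  7 0 0 0
  0 0 0 0
  0 0 0 0
After step 5: ants at (2,0),(1,3),(2,0)
  0 0 0 0
  4 0 0 1
  10 0 0 0
  0 0 0 0
  0 0 0 0
After step 6: ants at (1,0),(0,3),(1,0)
  0 0 0 1
  7 0 0 0
  9 0 0 0
  0 0 0 0
  0 0 0 0

0 0 0 1
7 0 0 0
9 0 0 0
0 0 0 0
0 0 0 0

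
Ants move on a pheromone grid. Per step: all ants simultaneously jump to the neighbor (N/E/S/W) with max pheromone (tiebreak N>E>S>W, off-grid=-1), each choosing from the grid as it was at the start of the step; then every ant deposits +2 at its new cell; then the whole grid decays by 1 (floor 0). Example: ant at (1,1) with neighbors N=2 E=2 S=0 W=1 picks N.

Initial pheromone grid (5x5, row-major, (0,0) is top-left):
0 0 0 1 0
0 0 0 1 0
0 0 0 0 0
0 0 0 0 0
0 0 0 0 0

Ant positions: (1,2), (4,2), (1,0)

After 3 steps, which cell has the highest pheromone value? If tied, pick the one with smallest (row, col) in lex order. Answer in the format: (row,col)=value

Answer: (1,3)=2

Derivation:
Step 1: ant0:(1,2)->E->(1,3) | ant1:(4,2)->N->(3,2) | ant2:(1,0)->N->(0,0)
  grid max=2 at (1,3)
Step 2: ant0:(1,3)->N->(0,3) | ant1:(3,2)->N->(2,2) | ant2:(0,0)->E->(0,1)
  grid max=1 at (0,1)
Step 3: ant0:(0,3)->S->(1,3) | ant1:(2,2)->N->(1,2) | ant2:(0,1)->E->(0,2)
  grid max=2 at (1,3)
Final grid:
  0 0 1 0 0
  0 0 1 2 0
  0 0 0 0 0
  0 0 0 0 0
  0 0 0 0 0
Max pheromone 2 at (1,3)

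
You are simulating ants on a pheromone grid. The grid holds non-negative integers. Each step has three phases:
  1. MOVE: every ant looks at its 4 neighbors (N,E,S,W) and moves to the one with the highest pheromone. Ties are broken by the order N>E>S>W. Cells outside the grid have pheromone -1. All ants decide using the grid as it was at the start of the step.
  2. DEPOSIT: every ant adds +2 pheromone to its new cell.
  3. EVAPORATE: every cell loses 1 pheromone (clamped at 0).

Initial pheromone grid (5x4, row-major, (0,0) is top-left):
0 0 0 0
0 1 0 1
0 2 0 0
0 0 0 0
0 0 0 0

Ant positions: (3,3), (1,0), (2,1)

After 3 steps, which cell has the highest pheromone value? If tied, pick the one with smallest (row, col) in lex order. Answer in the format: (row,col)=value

Step 1: ant0:(3,3)->N->(2,3) | ant1:(1,0)->E->(1,1) | ant2:(2,1)->N->(1,1)
  grid max=4 at (1,1)
Step 2: ant0:(2,3)->N->(1,3) | ant1:(1,1)->S->(2,1) | ant2:(1,1)->S->(2,1)
  grid max=4 at (2,1)
Step 3: ant0:(1,3)->N->(0,3) | ant1:(2,1)->N->(1,1) | ant2:(2,1)->N->(1,1)
  grid max=6 at (1,1)
Final grid:
  0 0 0 1
  0 6 0 0
  0 3 0 0
  0 0 0 0
  0 0 0 0
Max pheromone 6 at (1,1)

Answer: (1,1)=6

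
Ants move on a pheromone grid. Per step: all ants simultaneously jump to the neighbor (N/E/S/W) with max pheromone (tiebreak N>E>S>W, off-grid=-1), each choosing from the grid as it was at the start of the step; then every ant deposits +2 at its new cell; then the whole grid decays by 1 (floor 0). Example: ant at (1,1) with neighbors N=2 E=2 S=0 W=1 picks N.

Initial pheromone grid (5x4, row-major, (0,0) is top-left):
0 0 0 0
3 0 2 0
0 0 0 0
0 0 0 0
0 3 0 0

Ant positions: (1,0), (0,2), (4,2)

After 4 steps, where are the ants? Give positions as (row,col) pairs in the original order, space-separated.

Step 1: ant0:(1,0)->N->(0,0) | ant1:(0,2)->S->(1,2) | ant2:(4,2)->W->(4,1)
  grid max=4 at (4,1)
Step 2: ant0:(0,0)->S->(1,0) | ant1:(1,2)->N->(0,2) | ant2:(4,1)->N->(3,1)
  grid max=3 at (1,0)
Step 3: ant0:(1,0)->N->(0,0) | ant1:(0,2)->S->(1,2) | ant2:(3,1)->S->(4,1)
  grid max=4 at (4,1)
Step 4: ant0:(0,0)->S->(1,0) | ant1:(1,2)->N->(0,2) | ant2:(4,1)->N->(3,1)
  grid max=3 at (1,0)

(1,0) (0,2) (3,1)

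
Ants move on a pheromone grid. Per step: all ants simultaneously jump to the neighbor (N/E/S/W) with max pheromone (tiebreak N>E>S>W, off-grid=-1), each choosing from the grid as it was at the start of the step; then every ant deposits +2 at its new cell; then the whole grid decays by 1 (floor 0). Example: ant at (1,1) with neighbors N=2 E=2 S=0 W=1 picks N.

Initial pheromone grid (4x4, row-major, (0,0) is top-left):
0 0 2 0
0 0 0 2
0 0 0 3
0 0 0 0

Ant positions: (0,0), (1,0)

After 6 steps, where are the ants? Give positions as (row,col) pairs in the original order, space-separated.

Step 1: ant0:(0,0)->E->(0,1) | ant1:(1,0)->N->(0,0)
  grid max=2 at (2,3)
Step 2: ant0:(0,1)->E->(0,2) | ant1:(0,0)->E->(0,1)
  grid max=2 at (0,1)
Step 3: ant0:(0,2)->W->(0,1) | ant1:(0,1)->E->(0,2)
  grid max=3 at (0,1)
Step 4: ant0:(0,1)->E->(0,2) | ant1:(0,2)->W->(0,1)
  grid max=4 at (0,1)
Step 5: ant0:(0,2)->W->(0,1) | ant1:(0,1)->E->(0,2)
  grid max=5 at (0,1)
Step 6: ant0:(0,1)->E->(0,2) | ant1:(0,2)->W->(0,1)
  grid max=6 at (0,1)

(0,2) (0,1)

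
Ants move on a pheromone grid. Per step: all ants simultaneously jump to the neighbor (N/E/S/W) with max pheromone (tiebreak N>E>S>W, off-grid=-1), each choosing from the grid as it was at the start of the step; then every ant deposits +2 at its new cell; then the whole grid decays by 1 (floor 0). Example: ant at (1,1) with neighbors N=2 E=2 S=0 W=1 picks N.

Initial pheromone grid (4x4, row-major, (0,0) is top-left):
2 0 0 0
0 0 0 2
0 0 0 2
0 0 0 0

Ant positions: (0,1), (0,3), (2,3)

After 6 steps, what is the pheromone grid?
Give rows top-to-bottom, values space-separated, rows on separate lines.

After step 1: ants at (0,0),(1,3),(1,3)
  3 0 0 0
  0 0 0 5
  0 0 0 1
  0 0 0 0
After step 2: ants at (0,1),(2,3),(2,3)
  2 1 0 0
  0 0 0 4
  0 0 0 4
  0 0 0 0
After step 3: ants at (0,0),(1,3),(1,3)
  3 0 0 0
  0 0 0 7
  0 0 0 3
  0 0 0 0
After step 4: ants at (0,1),(2,3),(2,3)
  2 1 0 0
  0 0 0 6
  0 0 0 6
  0 0 0 0
After step 5: ants at (0,0),(1,3),(1,3)
  3 0 0 0
  0 0 0 9
  0 0 0 5
  0 0 0 0
After step 6: ants at (0,1),(2,3),(2,3)
  2 1 0 0
  0 0 0 8
  0 0 0 8
  0 0 0 0

2 1 0 0
0 0 0 8
0 0 0 8
0 0 0 0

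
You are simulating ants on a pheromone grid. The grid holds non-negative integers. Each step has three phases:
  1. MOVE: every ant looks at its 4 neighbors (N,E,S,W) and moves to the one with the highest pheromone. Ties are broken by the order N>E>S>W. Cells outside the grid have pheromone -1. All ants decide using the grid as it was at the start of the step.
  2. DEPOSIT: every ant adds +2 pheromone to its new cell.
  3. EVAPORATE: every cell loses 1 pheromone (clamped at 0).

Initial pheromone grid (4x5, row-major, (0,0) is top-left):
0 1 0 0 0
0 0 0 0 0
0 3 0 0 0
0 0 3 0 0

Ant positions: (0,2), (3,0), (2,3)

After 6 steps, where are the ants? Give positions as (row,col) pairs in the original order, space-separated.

Step 1: ant0:(0,2)->W->(0,1) | ant1:(3,0)->N->(2,0) | ant2:(2,3)->N->(1,3)
  grid max=2 at (0,1)
Step 2: ant0:(0,1)->E->(0,2) | ant1:(2,0)->E->(2,1) | ant2:(1,3)->N->(0,3)
  grid max=3 at (2,1)
Step 3: ant0:(0,2)->E->(0,3) | ant1:(2,1)->N->(1,1) | ant2:(0,3)->W->(0,2)
  grid max=2 at (0,2)
Step 4: ant0:(0,3)->W->(0,2) | ant1:(1,1)->S->(2,1) | ant2:(0,2)->E->(0,3)
  grid max=3 at (0,2)
Step 5: ant0:(0,2)->E->(0,3) | ant1:(2,1)->N->(1,1) | ant2:(0,3)->W->(0,2)
  grid max=4 at (0,2)
Step 6: ant0:(0,3)->W->(0,2) | ant1:(1,1)->S->(2,1) | ant2:(0,2)->E->(0,3)
  grid max=5 at (0,2)

(0,2) (2,1) (0,3)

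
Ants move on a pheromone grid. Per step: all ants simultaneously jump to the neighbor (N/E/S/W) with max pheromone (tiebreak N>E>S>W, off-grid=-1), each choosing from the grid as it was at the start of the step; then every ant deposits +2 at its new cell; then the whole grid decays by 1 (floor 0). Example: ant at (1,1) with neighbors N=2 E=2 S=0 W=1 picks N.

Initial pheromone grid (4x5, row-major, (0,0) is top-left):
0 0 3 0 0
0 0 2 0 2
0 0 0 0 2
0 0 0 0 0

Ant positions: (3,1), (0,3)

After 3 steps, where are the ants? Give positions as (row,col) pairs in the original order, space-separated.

Step 1: ant0:(3,1)->N->(2,1) | ant1:(0,3)->W->(0,2)
  grid max=4 at (0,2)
Step 2: ant0:(2,1)->N->(1,1) | ant1:(0,2)->S->(1,2)
  grid max=3 at (0,2)
Step 3: ant0:(1,1)->E->(1,2) | ant1:(1,2)->N->(0,2)
  grid max=4 at (0,2)

(1,2) (0,2)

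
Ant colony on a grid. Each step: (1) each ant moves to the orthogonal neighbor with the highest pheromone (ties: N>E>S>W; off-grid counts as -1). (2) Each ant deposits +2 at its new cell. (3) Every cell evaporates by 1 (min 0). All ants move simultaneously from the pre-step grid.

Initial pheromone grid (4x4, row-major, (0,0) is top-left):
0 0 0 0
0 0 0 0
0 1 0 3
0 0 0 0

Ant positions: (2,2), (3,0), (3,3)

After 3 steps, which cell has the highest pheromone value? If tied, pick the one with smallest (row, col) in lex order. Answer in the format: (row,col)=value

Answer: (2,3)=8

Derivation:
Step 1: ant0:(2,2)->E->(2,3) | ant1:(3,0)->N->(2,0) | ant2:(3,3)->N->(2,3)
  grid max=6 at (2,3)
Step 2: ant0:(2,3)->N->(1,3) | ant1:(2,0)->N->(1,0) | ant2:(2,3)->N->(1,3)
  grid max=5 at (2,3)
Step 3: ant0:(1,3)->S->(2,3) | ant1:(1,0)->N->(0,0) | ant2:(1,3)->S->(2,3)
  grid max=8 at (2,3)
Final grid:
  1 0 0 0
  0 0 0 2
  0 0 0 8
  0 0 0 0
Max pheromone 8 at (2,3)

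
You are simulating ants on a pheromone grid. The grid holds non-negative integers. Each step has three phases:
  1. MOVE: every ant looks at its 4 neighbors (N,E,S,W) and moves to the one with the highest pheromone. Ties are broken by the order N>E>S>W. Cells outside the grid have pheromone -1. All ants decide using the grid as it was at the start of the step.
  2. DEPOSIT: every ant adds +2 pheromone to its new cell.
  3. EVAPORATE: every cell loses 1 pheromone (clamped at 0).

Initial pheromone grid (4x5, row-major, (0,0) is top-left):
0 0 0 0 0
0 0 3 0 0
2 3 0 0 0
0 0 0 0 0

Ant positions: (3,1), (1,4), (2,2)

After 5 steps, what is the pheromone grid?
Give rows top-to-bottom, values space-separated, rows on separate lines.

After step 1: ants at (2,1),(0,4),(1,2)
  0 0 0 0 1
  0 0 4 0 0
  1 4 0 0 0
  0 0 0 0 0
After step 2: ants at (2,0),(1,4),(0,2)
  0 0 1 0 0
  0 0 3 0 1
  2 3 0 0 0
  0 0 0 0 0
After step 3: ants at (2,1),(0,4),(1,2)
  0 0 0 0 1
  0 0 4 0 0
  1 4 0 0 0
  0 0 0 0 0
After step 4: ants at (2,0),(1,4),(0,2)
  0 0 1 0 0
  0 0 3 0 1
  2 3 0 0 0
  0 0 0 0 0
After step 5: ants at (2,1),(0,4),(1,2)
  0 0 0 0 1
  0 0 4 0 0
  1 4 0 0 0
  0 0 0 0 0

0 0 0 0 1
0 0 4 0 0
1 4 0 0 0
0 0 0 0 0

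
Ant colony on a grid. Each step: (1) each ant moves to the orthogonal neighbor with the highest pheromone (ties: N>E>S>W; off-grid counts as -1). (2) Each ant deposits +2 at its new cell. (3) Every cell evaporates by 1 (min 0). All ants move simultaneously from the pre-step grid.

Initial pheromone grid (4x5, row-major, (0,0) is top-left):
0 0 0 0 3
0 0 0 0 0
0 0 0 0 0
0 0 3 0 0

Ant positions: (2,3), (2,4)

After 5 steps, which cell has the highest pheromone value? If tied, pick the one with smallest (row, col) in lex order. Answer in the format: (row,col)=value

Step 1: ant0:(2,3)->N->(1,3) | ant1:(2,4)->N->(1,4)
  grid max=2 at (0,4)
Step 2: ant0:(1,3)->E->(1,4) | ant1:(1,4)->N->(0,4)
  grid max=3 at (0,4)
Step 3: ant0:(1,4)->N->(0,4) | ant1:(0,4)->S->(1,4)
  grid max=4 at (0,4)
Step 4: ant0:(0,4)->S->(1,4) | ant1:(1,4)->N->(0,4)
  grid max=5 at (0,4)
Step 5: ant0:(1,4)->N->(0,4) | ant1:(0,4)->S->(1,4)
  grid max=6 at (0,4)
Final grid:
  0 0 0 0 6
  0 0 0 0 5
  0 0 0 0 0
  0 0 0 0 0
Max pheromone 6 at (0,4)

Answer: (0,4)=6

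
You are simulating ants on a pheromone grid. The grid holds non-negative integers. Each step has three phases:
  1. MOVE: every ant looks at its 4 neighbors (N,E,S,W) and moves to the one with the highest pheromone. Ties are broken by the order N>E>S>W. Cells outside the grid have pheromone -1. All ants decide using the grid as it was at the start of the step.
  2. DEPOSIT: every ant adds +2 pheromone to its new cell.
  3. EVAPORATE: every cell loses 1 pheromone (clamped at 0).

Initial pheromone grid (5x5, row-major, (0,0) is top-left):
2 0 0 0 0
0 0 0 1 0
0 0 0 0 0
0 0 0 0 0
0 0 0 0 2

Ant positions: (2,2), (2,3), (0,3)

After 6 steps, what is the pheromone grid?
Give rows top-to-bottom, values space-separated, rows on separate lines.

After step 1: ants at (1,2),(1,3),(1,3)
  1 0 0 0 0
  0 0 1 4 0
  0 0 0 0 0
  0 0 0 0 0
  0 0 0 0 1
After step 2: ants at (1,3),(1,2),(1,2)
  0 0 0 0 0
  0 0 4 5 0
  0 0 0 0 0
  0 0 0 0 0
  0 0 0 0 0
After step 3: ants at (1,2),(1,3),(1,3)
  0 0 0 0 0
  0 0 5 8 0
  0 0 0 0 0
  0 0 0 0 0
  0 0 0 0 0
After step 4: ants at (1,3),(1,2),(1,2)
  0 0 0 0 0
  0 0 8 9 0
  0 0 0 0 0
  0 0 0 0 0
  0 0 0 0 0
After step 5: ants at (1,2),(1,3),(1,3)
  0 0 0 0 0
  0 0 9 12 0
  0 0 0 0 0
  0 0 0 0 0
  0 0 0 0 0
After step 6: ants at (1,3),(1,2),(1,2)
  0 0 0 0 0
  0 0 12 13 0
  0 0 0 0 0
  0 0 0 0 0
  0 0 0 0 0

0 0 0 0 0
0 0 12 13 0
0 0 0 0 0
0 0 0 0 0
0 0 0 0 0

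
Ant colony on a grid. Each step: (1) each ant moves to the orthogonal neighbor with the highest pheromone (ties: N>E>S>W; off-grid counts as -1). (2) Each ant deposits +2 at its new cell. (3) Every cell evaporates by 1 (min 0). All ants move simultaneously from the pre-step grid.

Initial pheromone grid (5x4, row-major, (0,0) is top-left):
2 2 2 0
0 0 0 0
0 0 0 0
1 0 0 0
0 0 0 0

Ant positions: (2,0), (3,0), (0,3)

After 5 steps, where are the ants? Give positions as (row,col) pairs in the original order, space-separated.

Step 1: ant0:(2,0)->S->(3,0) | ant1:(3,0)->N->(2,0) | ant2:(0,3)->W->(0,2)
  grid max=3 at (0,2)
Step 2: ant0:(3,0)->N->(2,0) | ant1:(2,0)->S->(3,0) | ant2:(0,2)->W->(0,1)
  grid max=3 at (3,0)
Step 3: ant0:(2,0)->S->(3,0) | ant1:(3,0)->N->(2,0) | ant2:(0,1)->E->(0,2)
  grid max=4 at (3,0)
Step 4: ant0:(3,0)->N->(2,0) | ant1:(2,0)->S->(3,0) | ant2:(0,2)->W->(0,1)
  grid max=5 at (3,0)
Step 5: ant0:(2,0)->S->(3,0) | ant1:(3,0)->N->(2,0) | ant2:(0,1)->E->(0,2)
  grid max=6 at (3,0)

(3,0) (2,0) (0,2)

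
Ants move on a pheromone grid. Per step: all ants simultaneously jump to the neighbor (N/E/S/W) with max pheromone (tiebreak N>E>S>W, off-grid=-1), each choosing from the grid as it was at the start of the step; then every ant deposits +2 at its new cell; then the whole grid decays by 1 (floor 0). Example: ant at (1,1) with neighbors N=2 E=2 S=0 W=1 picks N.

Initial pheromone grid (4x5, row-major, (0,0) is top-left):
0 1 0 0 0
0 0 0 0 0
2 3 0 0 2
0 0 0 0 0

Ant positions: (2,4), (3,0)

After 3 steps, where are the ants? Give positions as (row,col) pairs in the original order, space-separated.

Step 1: ant0:(2,4)->N->(1,4) | ant1:(3,0)->N->(2,0)
  grid max=3 at (2,0)
Step 2: ant0:(1,4)->S->(2,4) | ant1:(2,0)->E->(2,1)
  grid max=3 at (2,1)
Step 3: ant0:(2,4)->N->(1,4) | ant1:(2,1)->W->(2,0)
  grid max=3 at (2,0)

(1,4) (2,0)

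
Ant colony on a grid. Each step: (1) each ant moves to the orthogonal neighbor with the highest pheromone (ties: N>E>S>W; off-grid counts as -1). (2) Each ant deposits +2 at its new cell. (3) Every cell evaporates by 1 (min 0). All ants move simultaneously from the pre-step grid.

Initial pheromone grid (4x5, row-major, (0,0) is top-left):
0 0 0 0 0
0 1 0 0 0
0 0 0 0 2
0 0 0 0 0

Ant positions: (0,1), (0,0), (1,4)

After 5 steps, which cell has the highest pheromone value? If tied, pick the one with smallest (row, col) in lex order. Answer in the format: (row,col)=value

Step 1: ant0:(0,1)->S->(1,1) | ant1:(0,0)->E->(0,1) | ant2:(1,4)->S->(2,4)
  grid max=3 at (2,4)
Step 2: ant0:(1,1)->N->(0,1) | ant1:(0,1)->S->(1,1) | ant2:(2,4)->N->(1,4)
  grid max=3 at (1,1)
Step 3: ant0:(0,1)->S->(1,1) | ant1:(1,1)->N->(0,1) | ant2:(1,4)->S->(2,4)
  grid max=4 at (1,1)
Step 4: ant0:(1,1)->N->(0,1) | ant1:(0,1)->S->(1,1) | ant2:(2,4)->N->(1,4)
  grid max=5 at (1,1)
Step 5: ant0:(0,1)->S->(1,1) | ant1:(1,1)->N->(0,1) | ant2:(1,4)->S->(2,4)
  grid max=6 at (1,1)
Final grid:
  0 5 0 0 0
  0 6 0 0 0
  0 0 0 0 3
  0 0 0 0 0
Max pheromone 6 at (1,1)

Answer: (1,1)=6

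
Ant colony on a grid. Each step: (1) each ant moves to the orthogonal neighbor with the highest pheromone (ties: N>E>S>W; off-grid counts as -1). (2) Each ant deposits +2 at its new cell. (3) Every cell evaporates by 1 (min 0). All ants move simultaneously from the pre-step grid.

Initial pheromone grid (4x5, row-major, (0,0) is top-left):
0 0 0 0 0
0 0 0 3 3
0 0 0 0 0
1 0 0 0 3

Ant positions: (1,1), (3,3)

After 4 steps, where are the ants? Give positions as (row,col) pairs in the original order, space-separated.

Step 1: ant0:(1,1)->N->(0,1) | ant1:(3,3)->E->(3,4)
  grid max=4 at (3,4)
Step 2: ant0:(0,1)->E->(0,2) | ant1:(3,4)->N->(2,4)
  grid max=3 at (3,4)
Step 3: ant0:(0,2)->E->(0,3) | ant1:(2,4)->S->(3,4)
  grid max=4 at (3,4)
Step 4: ant0:(0,3)->E->(0,4) | ant1:(3,4)->N->(2,4)
  grid max=3 at (3,4)

(0,4) (2,4)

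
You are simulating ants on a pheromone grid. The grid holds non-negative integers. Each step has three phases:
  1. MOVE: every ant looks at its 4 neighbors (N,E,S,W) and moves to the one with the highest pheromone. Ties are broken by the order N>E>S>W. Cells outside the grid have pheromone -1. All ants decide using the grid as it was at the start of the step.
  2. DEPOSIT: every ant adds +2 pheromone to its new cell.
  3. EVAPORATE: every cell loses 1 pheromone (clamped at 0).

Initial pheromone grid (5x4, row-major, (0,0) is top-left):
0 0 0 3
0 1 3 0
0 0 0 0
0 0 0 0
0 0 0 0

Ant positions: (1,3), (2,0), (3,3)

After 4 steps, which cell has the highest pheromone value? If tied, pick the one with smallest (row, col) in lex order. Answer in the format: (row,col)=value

Answer: (0,3)=5

Derivation:
Step 1: ant0:(1,3)->N->(0,3) | ant1:(2,0)->N->(1,0) | ant2:(3,3)->N->(2,3)
  grid max=4 at (0,3)
Step 2: ant0:(0,3)->S->(1,3) | ant1:(1,0)->N->(0,0) | ant2:(2,3)->N->(1,3)
  grid max=3 at (0,3)
Step 3: ant0:(1,3)->N->(0,3) | ant1:(0,0)->E->(0,1) | ant2:(1,3)->N->(0,3)
  grid max=6 at (0,3)
Step 4: ant0:(0,3)->S->(1,3) | ant1:(0,1)->E->(0,2) | ant2:(0,3)->S->(1,3)
  grid max=5 at (0,3)
Final grid:
  0 0 1 5
  0 0 0 5
  0 0 0 0
  0 0 0 0
  0 0 0 0
Max pheromone 5 at (0,3)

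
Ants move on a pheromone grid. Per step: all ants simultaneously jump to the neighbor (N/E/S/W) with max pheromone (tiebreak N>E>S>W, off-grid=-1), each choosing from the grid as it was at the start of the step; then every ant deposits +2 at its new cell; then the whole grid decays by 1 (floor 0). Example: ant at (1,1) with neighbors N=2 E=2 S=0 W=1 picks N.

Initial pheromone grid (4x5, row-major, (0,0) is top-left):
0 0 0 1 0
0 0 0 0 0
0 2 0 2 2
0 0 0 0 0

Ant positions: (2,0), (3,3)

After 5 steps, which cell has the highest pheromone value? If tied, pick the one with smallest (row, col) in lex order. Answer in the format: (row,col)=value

Answer: (2,1)=3

Derivation:
Step 1: ant0:(2,0)->E->(2,1) | ant1:(3,3)->N->(2,3)
  grid max=3 at (2,1)
Step 2: ant0:(2,1)->N->(1,1) | ant1:(2,3)->E->(2,4)
  grid max=2 at (2,1)
Step 3: ant0:(1,1)->S->(2,1) | ant1:(2,4)->W->(2,3)
  grid max=3 at (2,1)
Step 4: ant0:(2,1)->N->(1,1) | ant1:(2,3)->E->(2,4)
  grid max=2 at (2,1)
Step 5: ant0:(1,1)->S->(2,1) | ant1:(2,4)->W->(2,3)
  grid max=3 at (2,1)
Final grid:
  0 0 0 0 0
  0 0 0 0 0
  0 3 0 3 1
  0 0 0 0 0
Max pheromone 3 at (2,1)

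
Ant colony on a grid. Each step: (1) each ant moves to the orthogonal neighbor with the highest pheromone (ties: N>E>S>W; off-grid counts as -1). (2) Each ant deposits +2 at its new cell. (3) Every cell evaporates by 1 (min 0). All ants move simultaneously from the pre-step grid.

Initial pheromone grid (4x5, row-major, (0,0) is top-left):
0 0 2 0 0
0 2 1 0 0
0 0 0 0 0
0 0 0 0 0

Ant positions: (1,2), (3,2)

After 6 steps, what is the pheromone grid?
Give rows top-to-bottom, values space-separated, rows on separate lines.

After step 1: ants at (0,2),(2,2)
  0 0 3 0 0
  0 1 0 0 0
  0 0 1 0 0
  0 0 0 0 0
After step 2: ants at (0,3),(1,2)
  0 0 2 1 0
  0 0 1 0 0
  0 0 0 0 0
  0 0 0 0 0
After step 3: ants at (0,2),(0,2)
  0 0 5 0 0
  0 0 0 0 0
  0 0 0 0 0
  0 0 0 0 0
After step 4: ants at (0,3),(0,3)
  0 0 4 3 0
  0 0 0 0 0
  0 0 0 0 0
  0 0 0 0 0
After step 5: ants at (0,2),(0,2)
  0 0 7 2 0
  0 0 0 0 0
  0 0 0 0 0
  0 0 0 0 0
After step 6: ants at (0,3),(0,3)
  0 0 6 5 0
  0 0 0 0 0
  0 0 0 0 0
  0 0 0 0 0

0 0 6 5 0
0 0 0 0 0
0 0 0 0 0
0 0 0 0 0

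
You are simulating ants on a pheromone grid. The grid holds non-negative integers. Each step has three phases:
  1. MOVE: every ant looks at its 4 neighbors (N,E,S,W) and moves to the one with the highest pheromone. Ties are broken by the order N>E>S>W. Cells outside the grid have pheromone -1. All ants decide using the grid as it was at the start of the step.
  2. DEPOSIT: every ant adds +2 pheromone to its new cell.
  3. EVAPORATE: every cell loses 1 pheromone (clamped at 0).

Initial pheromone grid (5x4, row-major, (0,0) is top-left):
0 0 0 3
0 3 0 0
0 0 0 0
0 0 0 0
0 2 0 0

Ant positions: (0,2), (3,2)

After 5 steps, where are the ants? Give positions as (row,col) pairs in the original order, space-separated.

Step 1: ant0:(0,2)->E->(0,3) | ant1:(3,2)->N->(2,2)
  grid max=4 at (0,3)
Step 2: ant0:(0,3)->S->(1,3) | ant1:(2,2)->N->(1,2)
  grid max=3 at (0,3)
Step 3: ant0:(1,3)->N->(0,3) | ant1:(1,2)->E->(1,3)
  grid max=4 at (0,3)
Step 4: ant0:(0,3)->S->(1,3) | ant1:(1,3)->N->(0,3)
  grid max=5 at (0,3)
Step 5: ant0:(1,3)->N->(0,3) | ant1:(0,3)->S->(1,3)
  grid max=6 at (0,3)

(0,3) (1,3)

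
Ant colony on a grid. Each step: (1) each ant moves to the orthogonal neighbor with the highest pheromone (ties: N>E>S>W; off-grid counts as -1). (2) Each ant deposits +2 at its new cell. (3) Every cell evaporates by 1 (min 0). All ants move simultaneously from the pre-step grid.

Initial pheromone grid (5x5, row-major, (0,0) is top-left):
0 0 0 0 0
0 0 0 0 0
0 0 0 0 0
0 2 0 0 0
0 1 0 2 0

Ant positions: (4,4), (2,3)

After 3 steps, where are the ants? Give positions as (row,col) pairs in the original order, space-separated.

Step 1: ant0:(4,4)->W->(4,3) | ant1:(2,3)->N->(1,3)
  grid max=3 at (4,3)
Step 2: ant0:(4,3)->N->(3,3) | ant1:(1,3)->N->(0,3)
  grid max=2 at (4,3)
Step 3: ant0:(3,3)->S->(4,3) | ant1:(0,3)->E->(0,4)
  grid max=3 at (4,3)

(4,3) (0,4)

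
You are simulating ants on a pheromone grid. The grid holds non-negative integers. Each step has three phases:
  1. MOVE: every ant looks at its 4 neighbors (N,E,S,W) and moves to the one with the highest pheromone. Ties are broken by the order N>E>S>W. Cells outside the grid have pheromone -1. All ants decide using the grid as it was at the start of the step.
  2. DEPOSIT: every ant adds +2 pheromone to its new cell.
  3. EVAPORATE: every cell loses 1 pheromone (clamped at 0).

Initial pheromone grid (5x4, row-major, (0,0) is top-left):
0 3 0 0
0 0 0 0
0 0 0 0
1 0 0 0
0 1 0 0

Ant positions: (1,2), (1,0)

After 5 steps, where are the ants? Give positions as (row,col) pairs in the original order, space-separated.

Step 1: ant0:(1,2)->N->(0,2) | ant1:(1,0)->N->(0,0)
  grid max=2 at (0,1)
Step 2: ant0:(0,2)->W->(0,1) | ant1:(0,0)->E->(0,1)
  grid max=5 at (0,1)
Step 3: ant0:(0,1)->E->(0,2) | ant1:(0,1)->E->(0,2)
  grid max=4 at (0,1)
Step 4: ant0:(0,2)->W->(0,1) | ant1:(0,2)->W->(0,1)
  grid max=7 at (0,1)
Step 5: ant0:(0,1)->E->(0,2) | ant1:(0,1)->E->(0,2)
  grid max=6 at (0,1)

(0,2) (0,2)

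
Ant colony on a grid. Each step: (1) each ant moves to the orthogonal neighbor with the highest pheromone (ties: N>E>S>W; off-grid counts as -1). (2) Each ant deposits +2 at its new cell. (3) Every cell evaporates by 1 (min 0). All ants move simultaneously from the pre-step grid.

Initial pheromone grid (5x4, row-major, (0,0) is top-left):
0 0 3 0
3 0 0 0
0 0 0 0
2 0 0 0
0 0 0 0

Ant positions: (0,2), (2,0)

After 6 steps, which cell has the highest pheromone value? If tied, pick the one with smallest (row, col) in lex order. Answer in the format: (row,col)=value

Step 1: ant0:(0,2)->E->(0,3) | ant1:(2,0)->N->(1,0)
  grid max=4 at (1,0)
Step 2: ant0:(0,3)->W->(0,2) | ant1:(1,0)->N->(0,0)
  grid max=3 at (0,2)
Step 3: ant0:(0,2)->E->(0,3) | ant1:(0,0)->S->(1,0)
  grid max=4 at (1,0)
Step 4: ant0:(0,3)->W->(0,2) | ant1:(1,0)->N->(0,0)
  grid max=3 at (0,2)
Step 5: ant0:(0,2)->E->(0,3) | ant1:(0,0)->S->(1,0)
  grid max=4 at (1,0)
Step 6: ant0:(0,3)->W->(0,2) | ant1:(1,0)->N->(0,0)
  grid max=3 at (0,2)
Final grid:
  1 0 3 0
  3 0 0 0
  0 0 0 0
  0 0 0 0
  0 0 0 0
Max pheromone 3 at (0,2)

Answer: (0,2)=3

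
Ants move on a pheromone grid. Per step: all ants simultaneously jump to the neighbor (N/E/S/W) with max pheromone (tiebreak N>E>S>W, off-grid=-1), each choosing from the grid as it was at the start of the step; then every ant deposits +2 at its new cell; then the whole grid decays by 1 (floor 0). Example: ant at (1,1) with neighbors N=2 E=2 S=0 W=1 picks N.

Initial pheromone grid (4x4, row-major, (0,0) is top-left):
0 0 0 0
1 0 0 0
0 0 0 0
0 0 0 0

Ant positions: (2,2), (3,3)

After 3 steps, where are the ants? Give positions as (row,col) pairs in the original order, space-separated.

Step 1: ant0:(2,2)->N->(1,2) | ant1:(3,3)->N->(2,3)
  grid max=1 at (1,2)
Step 2: ant0:(1,2)->N->(0,2) | ant1:(2,3)->N->(1,3)
  grid max=1 at (0,2)
Step 3: ant0:(0,2)->E->(0,3) | ant1:(1,3)->N->(0,3)
  grid max=3 at (0,3)

(0,3) (0,3)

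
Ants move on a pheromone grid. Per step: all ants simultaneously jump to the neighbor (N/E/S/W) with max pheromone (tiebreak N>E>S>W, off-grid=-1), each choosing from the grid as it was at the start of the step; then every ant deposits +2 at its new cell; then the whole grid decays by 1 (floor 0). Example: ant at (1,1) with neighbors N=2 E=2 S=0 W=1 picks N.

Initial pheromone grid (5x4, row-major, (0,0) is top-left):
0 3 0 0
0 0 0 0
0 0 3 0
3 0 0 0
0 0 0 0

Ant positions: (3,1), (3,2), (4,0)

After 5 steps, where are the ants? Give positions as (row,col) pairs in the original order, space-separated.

Step 1: ant0:(3,1)->W->(3,0) | ant1:(3,2)->N->(2,2) | ant2:(4,0)->N->(3,0)
  grid max=6 at (3,0)
Step 2: ant0:(3,0)->N->(2,0) | ant1:(2,2)->N->(1,2) | ant2:(3,0)->N->(2,0)
  grid max=5 at (3,0)
Step 3: ant0:(2,0)->S->(3,0) | ant1:(1,2)->S->(2,2) | ant2:(2,0)->S->(3,0)
  grid max=8 at (3,0)
Step 4: ant0:(3,0)->N->(2,0) | ant1:(2,2)->N->(1,2) | ant2:(3,0)->N->(2,0)
  grid max=7 at (3,0)
Step 5: ant0:(2,0)->S->(3,0) | ant1:(1,2)->S->(2,2) | ant2:(2,0)->S->(3,0)
  grid max=10 at (3,0)

(3,0) (2,2) (3,0)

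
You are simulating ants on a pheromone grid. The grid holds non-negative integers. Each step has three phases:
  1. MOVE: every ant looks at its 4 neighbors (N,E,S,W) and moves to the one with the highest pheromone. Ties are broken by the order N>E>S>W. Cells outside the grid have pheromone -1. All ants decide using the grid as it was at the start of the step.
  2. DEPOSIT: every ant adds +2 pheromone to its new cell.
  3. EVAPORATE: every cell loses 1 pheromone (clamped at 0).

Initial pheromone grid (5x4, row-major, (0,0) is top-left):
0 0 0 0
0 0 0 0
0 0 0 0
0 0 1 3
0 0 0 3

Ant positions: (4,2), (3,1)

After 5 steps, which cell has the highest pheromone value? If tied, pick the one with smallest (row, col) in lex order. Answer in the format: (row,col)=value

Answer: (4,3)=8

Derivation:
Step 1: ant0:(4,2)->E->(4,3) | ant1:(3,1)->E->(3,2)
  grid max=4 at (4,3)
Step 2: ant0:(4,3)->N->(3,3) | ant1:(3,2)->E->(3,3)
  grid max=5 at (3,3)
Step 3: ant0:(3,3)->S->(4,3) | ant1:(3,3)->S->(4,3)
  grid max=6 at (4,3)
Step 4: ant0:(4,3)->N->(3,3) | ant1:(4,3)->N->(3,3)
  grid max=7 at (3,3)
Step 5: ant0:(3,3)->S->(4,3) | ant1:(3,3)->S->(4,3)
  grid max=8 at (4,3)
Final grid:
  0 0 0 0
  0 0 0 0
  0 0 0 0
  0 0 0 6
  0 0 0 8
Max pheromone 8 at (4,3)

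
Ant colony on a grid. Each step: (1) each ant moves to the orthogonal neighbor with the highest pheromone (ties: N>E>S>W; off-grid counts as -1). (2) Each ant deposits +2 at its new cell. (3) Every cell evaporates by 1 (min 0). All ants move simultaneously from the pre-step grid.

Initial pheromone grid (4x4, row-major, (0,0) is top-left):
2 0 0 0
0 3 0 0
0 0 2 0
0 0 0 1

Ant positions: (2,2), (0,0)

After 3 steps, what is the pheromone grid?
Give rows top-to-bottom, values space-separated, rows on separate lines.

After step 1: ants at (1,2),(0,1)
  1 1 0 0
  0 2 1 0
  0 0 1 0
  0 0 0 0
After step 2: ants at (1,1),(1,1)
  0 0 0 0
  0 5 0 0
  0 0 0 0
  0 0 0 0
After step 3: ants at (0,1),(0,1)
  0 3 0 0
  0 4 0 0
  0 0 0 0
  0 0 0 0

0 3 0 0
0 4 0 0
0 0 0 0
0 0 0 0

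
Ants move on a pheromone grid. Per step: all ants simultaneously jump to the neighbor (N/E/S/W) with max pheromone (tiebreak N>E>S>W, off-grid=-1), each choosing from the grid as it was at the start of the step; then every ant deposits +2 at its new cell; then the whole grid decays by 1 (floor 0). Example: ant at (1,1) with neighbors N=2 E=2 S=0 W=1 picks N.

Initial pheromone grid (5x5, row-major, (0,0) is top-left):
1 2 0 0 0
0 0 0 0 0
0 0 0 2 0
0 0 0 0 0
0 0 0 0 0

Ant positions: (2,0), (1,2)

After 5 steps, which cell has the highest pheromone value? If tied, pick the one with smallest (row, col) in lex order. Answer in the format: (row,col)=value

Step 1: ant0:(2,0)->N->(1,0) | ant1:(1,2)->N->(0,2)
  grid max=1 at (0,1)
Step 2: ant0:(1,0)->N->(0,0) | ant1:(0,2)->W->(0,1)
  grid max=2 at (0,1)
Step 3: ant0:(0,0)->E->(0,1) | ant1:(0,1)->W->(0,0)
  grid max=3 at (0,1)
Step 4: ant0:(0,1)->W->(0,0) | ant1:(0,0)->E->(0,1)
  grid max=4 at (0,1)
Step 5: ant0:(0,0)->E->(0,1) | ant1:(0,1)->W->(0,0)
  grid max=5 at (0,1)
Final grid:
  4 5 0 0 0
  0 0 0 0 0
  0 0 0 0 0
  0 0 0 0 0
  0 0 0 0 0
Max pheromone 5 at (0,1)

Answer: (0,1)=5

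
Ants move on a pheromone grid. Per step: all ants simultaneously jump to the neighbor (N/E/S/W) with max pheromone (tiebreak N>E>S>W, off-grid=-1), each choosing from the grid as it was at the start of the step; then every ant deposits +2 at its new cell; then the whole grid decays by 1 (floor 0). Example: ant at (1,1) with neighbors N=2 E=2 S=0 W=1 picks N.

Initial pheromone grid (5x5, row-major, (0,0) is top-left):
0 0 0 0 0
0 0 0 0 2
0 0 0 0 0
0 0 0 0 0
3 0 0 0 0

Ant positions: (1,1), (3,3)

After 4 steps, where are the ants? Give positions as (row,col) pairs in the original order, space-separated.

Step 1: ant0:(1,1)->N->(0,1) | ant1:(3,3)->N->(2,3)
  grid max=2 at (4,0)
Step 2: ant0:(0,1)->E->(0,2) | ant1:(2,3)->N->(1,3)
  grid max=1 at (0,2)
Step 3: ant0:(0,2)->E->(0,3) | ant1:(1,3)->N->(0,3)
  grid max=3 at (0,3)
Step 4: ant0:(0,3)->E->(0,4) | ant1:(0,3)->E->(0,4)
  grid max=3 at (0,4)

(0,4) (0,4)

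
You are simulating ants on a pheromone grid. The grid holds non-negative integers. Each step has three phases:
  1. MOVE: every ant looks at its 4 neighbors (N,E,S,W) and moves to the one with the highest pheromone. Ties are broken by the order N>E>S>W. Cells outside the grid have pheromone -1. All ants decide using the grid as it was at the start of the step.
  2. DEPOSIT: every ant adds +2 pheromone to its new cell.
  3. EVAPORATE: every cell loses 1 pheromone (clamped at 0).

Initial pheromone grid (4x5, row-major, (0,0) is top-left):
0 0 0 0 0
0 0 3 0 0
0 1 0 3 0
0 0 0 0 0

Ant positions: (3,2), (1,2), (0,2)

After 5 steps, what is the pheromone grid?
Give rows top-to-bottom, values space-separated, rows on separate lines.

After step 1: ants at (2,2),(0,2),(1,2)
  0 0 1 0 0
  0 0 4 0 0
  0 0 1 2 0
  0 0 0 0 0
After step 2: ants at (1,2),(1,2),(0,2)
  0 0 2 0 0
  0 0 7 0 0
  0 0 0 1 0
  0 0 0 0 0
After step 3: ants at (0,2),(0,2),(1,2)
  0 0 5 0 0
  0 0 8 0 0
  0 0 0 0 0
  0 0 0 0 0
After step 4: ants at (1,2),(1,2),(0,2)
  0 0 6 0 0
  0 0 11 0 0
  0 0 0 0 0
  0 0 0 0 0
After step 5: ants at (0,2),(0,2),(1,2)
  0 0 9 0 0
  0 0 12 0 0
  0 0 0 0 0
  0 0 0 0 0

0 0 9 0 0
0 0 12 0 0
0 0 0 0 0
0 0 0 0 0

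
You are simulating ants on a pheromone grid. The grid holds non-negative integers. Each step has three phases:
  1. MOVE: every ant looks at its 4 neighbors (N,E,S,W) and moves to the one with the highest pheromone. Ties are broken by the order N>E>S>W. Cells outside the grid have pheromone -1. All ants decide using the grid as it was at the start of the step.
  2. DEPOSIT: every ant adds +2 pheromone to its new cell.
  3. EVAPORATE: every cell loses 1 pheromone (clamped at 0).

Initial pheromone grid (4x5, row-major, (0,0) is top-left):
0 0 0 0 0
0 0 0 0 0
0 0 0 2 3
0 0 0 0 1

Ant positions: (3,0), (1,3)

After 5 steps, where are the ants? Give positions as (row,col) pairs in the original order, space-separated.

Step 1: ant0:(3,0)->N->(2,0) | ant1:(1,3)->S->(2,3)
  grid max=3 at (2,3)
Step 2: ant0:(2,0)->N->(1,0) | ant1:(2,3)->E->(2,4)
  grid max=3 at (2,4)
Step 3: ant0:(1,0)->N->(0,0) | ant1:(2,4)->W->(2,3)
  grid max=3 at (2,3)
Step 4: ant0:(0,0)->E->(0,1) | ant1:(2,3)->E->(2,4)
  grid max=3 at (2,4)
Step 5: ant0:(0,1)->E->(0,2) | ant1:(2,4)->W->(2,3)
  grid max=3 at (2,3)

(0,2) (2,3)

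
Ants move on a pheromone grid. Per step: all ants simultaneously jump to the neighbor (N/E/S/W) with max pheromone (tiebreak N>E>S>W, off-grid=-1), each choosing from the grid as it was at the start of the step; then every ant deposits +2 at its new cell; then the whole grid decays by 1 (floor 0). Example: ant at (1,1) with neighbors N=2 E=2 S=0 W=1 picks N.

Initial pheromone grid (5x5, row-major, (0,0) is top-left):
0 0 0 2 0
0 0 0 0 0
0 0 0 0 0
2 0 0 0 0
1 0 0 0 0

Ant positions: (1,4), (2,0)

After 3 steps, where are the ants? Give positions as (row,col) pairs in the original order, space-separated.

Step 1: ant0:(1,4)->N->(0,4) | ant1:(2,0)->S->(3,0)
  grid max=3 at (3,0)
Step 2: ant0:(0,4)->W->(0,3) | ant1:(3,0)->N->(2,0)
  grid max=2 at (0,3)
Step 3: ant0:(0,3)->E->(0,4) | ant1:(2,0)->S->(3,0)
  grid max=3 at (3,0)

(0,4) (3,0)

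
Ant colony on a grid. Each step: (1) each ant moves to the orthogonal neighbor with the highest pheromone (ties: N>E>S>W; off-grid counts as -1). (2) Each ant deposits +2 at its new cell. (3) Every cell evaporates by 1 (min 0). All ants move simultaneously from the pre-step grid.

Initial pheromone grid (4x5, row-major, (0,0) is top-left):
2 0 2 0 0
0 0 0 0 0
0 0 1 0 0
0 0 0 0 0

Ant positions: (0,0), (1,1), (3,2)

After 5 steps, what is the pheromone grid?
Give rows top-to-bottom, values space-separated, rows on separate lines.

After step 1: ants at (0,1),(0,1),(2,2)
  1 3 1 0 0
  0 0 0 0 0
  0 0 2 0 0
  0 0 0 0 0
After step 2: ants at (0,2),(0,2),(1,2)
  0 2 4 0 0
  0 0 1 0 0
  0 0 1 0 0
  0 0 0 0 0
After step 3: ants at (0,1),(0,1),(0,2)
  0 5 5 0 0
  0 0 0 0 0
  0 0 0 0 0
  0 0 0 0 0
After step 4: ants at (0,2),(0,2),(0,1)
  0 6 8 0 0
  0 0 0 0 0
  0 0 0 0 0
  0 0 0 0 0
After step 5: ants at (0,1),(0,1),(0,2)
  0 9 9 0 0
  0 0 0 0 0
  0 0 0 0 0
  0 0 0 0 0

0 9 9 0 0
0 0 0 0 0
0 0 0 0 0
0 0 0 0 0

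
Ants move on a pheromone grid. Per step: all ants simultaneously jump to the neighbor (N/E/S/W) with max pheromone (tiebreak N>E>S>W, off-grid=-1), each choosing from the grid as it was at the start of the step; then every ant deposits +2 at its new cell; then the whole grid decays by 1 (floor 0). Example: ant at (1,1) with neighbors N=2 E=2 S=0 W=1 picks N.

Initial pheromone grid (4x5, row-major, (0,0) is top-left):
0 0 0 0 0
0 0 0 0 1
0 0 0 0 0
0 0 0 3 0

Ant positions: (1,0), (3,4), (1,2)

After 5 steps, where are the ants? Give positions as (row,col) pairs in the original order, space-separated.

Step 1: ant0:(1,0)->N->(0,0) | ant1:(3,4)->W->(3,3) | ant2:(1,2)->N->(0,2)
  grid max=4 at (3,3)
Step 2: ant0:(0,0)->E->(0,1) | ant1:(3,3)->N->(2,3) | ant2:(0,2)->E->(0,3)
  grid max=3 at (3,3)
Step 3: ant0:(0,1)->E->(0,2) | ant1:(2,3)->S->(3,3) | ant2:(0,3)->E->(0,4)
  grid max=4 at (3,3)
Step 4: ant0:(0,2)->E->(0,3) | ant1:(3,3)->N->(2,3) | ant2:(0,4)->S->(1,4)
  grid max=3 at (3,3)
Step 5: ant0:(0,3)->E->(0,4) | ant1:(2,3)->S->(3,3) | ant2:(1,4)->N->(0,4)
  grid max=4 at (3,3)

(0,4) (3,3) (0,4)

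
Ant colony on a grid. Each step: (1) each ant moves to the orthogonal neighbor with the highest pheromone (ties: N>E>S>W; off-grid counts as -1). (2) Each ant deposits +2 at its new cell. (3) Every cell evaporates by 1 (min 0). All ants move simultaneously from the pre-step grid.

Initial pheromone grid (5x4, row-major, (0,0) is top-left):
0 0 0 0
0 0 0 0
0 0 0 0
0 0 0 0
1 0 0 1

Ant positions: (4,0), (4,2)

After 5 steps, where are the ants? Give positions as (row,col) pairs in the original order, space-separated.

Step 1: ant0:(4,0)->N->(3,0) | ant1:(4,2)->E->(4,3)
  grid max=2 at (4,3)
Step 2: ant0:(3,0)->N->(2,0) | ant1:(4,3)->N->(3,3)
  grid max=1 at (2,0)
Step 3: ant0:(2,0)->N->(1,0) | ant1:(3,3)->S->(4,3)
  grid max=2 at (4,3)
Step 4: ant0:(1,0)->N->(0,0) | ant1:(4,3)->N->(3,3)
  grid max=1 at (0,0)
Step 5: ant0:(0,0)->E->(0,1) | ant1:(3,3)->S->(4,3)
  grid max=2 at (4,3)

(0,1) (4,3)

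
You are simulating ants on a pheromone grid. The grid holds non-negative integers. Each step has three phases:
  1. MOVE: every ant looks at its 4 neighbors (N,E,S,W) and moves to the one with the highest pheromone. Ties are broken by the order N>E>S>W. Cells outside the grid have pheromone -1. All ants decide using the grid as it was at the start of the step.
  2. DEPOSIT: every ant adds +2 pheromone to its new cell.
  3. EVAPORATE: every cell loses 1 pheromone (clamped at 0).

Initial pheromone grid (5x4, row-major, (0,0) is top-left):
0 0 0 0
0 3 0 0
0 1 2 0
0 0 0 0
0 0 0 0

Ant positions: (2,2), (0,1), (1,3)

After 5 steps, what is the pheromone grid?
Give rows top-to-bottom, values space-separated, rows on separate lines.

After step 1: ants at (2,1),(1,1),(0,3)
  0 0 0 1
  0 4 0 0
  0 2 1 0
  0 0 0 0
  0 0 0 0
After step 2: ants at (1,1),(2,1),(1,3)
  0 0 0 0
  0 5 0 1
  0 3 0 0
  0 0 0 0
  0 0 0 0
After step 3: ants at (2,1),(1,1),(0,3)
  0 0 0 1
  0 6 0 0
  0 4 0 0
  0 0 0 0
  0 0 0 0
After step 4: ants at (1,1),(2,1),(1,3)
  0 0 0 0
  0 7 0 1
  0 5 0 0
  0 0 0 0
  0 0 0 0
After step 5: ants at (2,1),(1,1),(0,3)
  0 0 0 1
  0 8 0 0
  0 6 0 0
  0 0 0 0
  0 0 0 0

0 0 0 1
0 8 0 0
0 6 0 0
0 0 0 0
0 0 0 0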